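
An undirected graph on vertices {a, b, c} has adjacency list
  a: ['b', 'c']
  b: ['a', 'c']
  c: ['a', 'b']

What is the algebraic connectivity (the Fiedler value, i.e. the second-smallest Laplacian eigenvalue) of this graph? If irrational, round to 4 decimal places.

Each diagonal entry of L is the vertex degree and each off-diagonal entry is -1 where an edge is present, 0 otherwise; in the order [a, b, c] the diagonal is [2, 2, 2]. The sorted Laplacian eigenvalues are [0, 3, 3]; the algebraic connectivity is the second entry, 3. The largest eigenvalue, 3, is at most the vertex count 3. The eigenvalues sum to 6, which equals trace(L) = 2|E|.

3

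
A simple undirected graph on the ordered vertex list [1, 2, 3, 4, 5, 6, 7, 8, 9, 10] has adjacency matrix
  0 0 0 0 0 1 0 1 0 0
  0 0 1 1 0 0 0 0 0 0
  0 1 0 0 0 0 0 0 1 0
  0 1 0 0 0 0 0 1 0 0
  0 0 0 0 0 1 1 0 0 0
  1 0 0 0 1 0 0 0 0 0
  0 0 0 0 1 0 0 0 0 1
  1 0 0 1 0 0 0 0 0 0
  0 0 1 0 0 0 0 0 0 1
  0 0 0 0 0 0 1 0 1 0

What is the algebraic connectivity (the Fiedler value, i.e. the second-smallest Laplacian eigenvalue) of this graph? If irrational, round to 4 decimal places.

0.3820

Each diagonal entry of L is the vertex degree and each off-diagonal entry is -1 where an edge is present, 0 otherwise; in the order [1, 2, 3, 4, 5, 6, 7, 8, 9, 10] the diagonal is [2, 2, 2, 2, 2, 2, 2, 2, 2, 2]. The sorted Laplacian eigenvalues are [0, 0.3820, 0.3820, 1.3820, 1.3820, 2.6180, 2.6180, 3.6180, 3.6180, 4]; the algebraic connectivity is the second entry, 0.3820. The eigenvalues sum to 20, which equals trace(L) = 2|E|.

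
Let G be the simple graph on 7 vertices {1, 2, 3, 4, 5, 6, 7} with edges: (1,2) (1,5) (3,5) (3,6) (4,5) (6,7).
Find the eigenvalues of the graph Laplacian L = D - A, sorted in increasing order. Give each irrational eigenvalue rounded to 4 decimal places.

[0, 0.2603, 0.6262, 1.4055, 2.2742, 3.0996, 4.3342]

Reading degrees in the order [1, 2, 3, 4, 5, 6, 7] gives [2, 1, 2, 1, 3, 2, 1]; set D = diag(2, 1, 2, 1, 3, 2, 1) and form L = D - A. L is symmetric positive semidefinite, so every eigenvalue is real and nonnegative. The single zero eigenvalue shows the graph is connected. There is one zero in the spectrum, matching the 1 component.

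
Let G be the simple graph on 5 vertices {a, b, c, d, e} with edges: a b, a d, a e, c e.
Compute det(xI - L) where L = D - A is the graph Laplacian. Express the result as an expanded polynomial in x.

Reading degrees in the order [a, b, c, d, e] gives [3, 1, 1, 1, 2]; set D = diag(3, 1, 1, 1, 2) and form L = D - A. Computing det(xI - L) by cofactor expansion (or equivalently via sum-over-permutations) gives x^5 - 8x^4 + 20x^3 - 18x^2 + 5x. Since p(0) = det(-L) = 0, x divides p(x).

x^5 - 8x^4 + 20x^3 - 18x^2 + 5x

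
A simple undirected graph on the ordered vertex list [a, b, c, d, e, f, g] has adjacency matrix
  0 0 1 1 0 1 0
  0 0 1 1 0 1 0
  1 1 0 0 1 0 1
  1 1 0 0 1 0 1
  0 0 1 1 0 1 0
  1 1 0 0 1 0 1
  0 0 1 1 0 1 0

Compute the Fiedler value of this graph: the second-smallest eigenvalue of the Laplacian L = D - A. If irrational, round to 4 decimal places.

Reading degrees in the order [a, b, c, d, e, f, g] gives [3, 3, 4, 4, 3, 4, 3]; set D = diag(3, 3, 4, 4, 3, 4, 3) and form L = D - A. Computing the eigenvalues of L and sorting gives [0, 3, 3, 3, 4, 4, 7]. The Fiedler value lambda_2 = 3 is strictly positive, so the graph is connected.

3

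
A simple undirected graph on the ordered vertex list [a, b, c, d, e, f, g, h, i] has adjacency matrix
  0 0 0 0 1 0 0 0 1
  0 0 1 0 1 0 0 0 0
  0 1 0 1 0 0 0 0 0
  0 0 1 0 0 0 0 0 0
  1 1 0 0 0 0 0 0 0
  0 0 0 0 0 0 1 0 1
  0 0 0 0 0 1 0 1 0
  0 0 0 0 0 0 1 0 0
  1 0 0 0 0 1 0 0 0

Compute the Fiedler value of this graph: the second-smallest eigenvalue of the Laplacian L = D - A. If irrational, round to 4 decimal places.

With the vertex order [a, b, c, d, e, f, g, h, i], the degrees are [2, 2, 2, 1, 2, 2, 2, 1, 2], giving D = diag(2, 2, 2, 1, 2, 2, 2, 1, 2) and L = D - A. The sorted Laplacian eigenvalues are [0, 0.1206, 0.4679, 1, 1.6527, 2.3473, 3, 3.5321, 3.8794]; the algebraic connectivity is the second entry, 0.1206. By the matrix-tree theorem the graph has (1/9) * product of the nonzero eigenvalues = 1 spanning tree.

0.1206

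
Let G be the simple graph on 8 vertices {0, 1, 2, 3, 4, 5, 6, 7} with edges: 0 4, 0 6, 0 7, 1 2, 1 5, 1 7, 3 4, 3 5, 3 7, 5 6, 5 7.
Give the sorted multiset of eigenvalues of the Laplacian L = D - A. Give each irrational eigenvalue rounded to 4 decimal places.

[0, 0.6352, 1.6212, 2, 3.1443, 3.7157, 5.2854, 5.5982]

Each diagonal entry of L is the vertex degree and each off-diagonal entry is -1 where an edge is present, 0 otherwise; in the order [0, 1, 2, 3, 4, 5, 6, 7] the diagonal is [3, 3, 1, 3, 2, 4, 2, 4]. Since every row of L sums to 0, the all-ones vector is in the kernel and 0 is an eigenvalue. The single zero eigenvalue shows the graph is connected. There is one zero in the spectrum, matching the 1 component. The largest eigenvalue, 5.5982, is at most the vertex count 8.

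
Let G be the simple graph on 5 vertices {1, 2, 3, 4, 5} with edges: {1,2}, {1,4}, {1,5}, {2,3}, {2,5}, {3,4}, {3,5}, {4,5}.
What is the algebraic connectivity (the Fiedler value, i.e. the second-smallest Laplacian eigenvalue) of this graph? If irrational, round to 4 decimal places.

With the vertex order [1, 2, 3, 4, 5], the degrees are [3, 3, 3, 3, 4], giving D = diag(3, 3, 3, 3, 4) and L = D - A. Computing the eigenvalues of L and sorting gives [0, 3, 3, 5, 5]. The Fiedler value lambda_2 = 3 is strictly positive, so the graph is connected. By the matrix-tree theorem the graph has (1/5) * product of the nonzero eigenvalues = 45 spanning trees.

3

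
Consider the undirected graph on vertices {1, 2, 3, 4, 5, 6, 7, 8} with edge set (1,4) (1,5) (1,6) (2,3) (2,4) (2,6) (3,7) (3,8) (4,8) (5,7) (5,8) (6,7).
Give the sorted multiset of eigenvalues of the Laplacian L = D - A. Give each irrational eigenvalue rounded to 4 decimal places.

Reading degrees in the order [1, 2, 3, 4, 5, 6, 7, 8] gives [3, 3, 3, 3, 3, 3, 3, 3]; set D = diag(3, 3, 3, 3, 3, 3, 3, 3) and form L = D - A. Since every row of L sums to 0, the all-ones vector is in the kernel and 0 is an eigenvalue. The eigenvalues sum to 24, which equals trace(L) = 2|E|. The largest eigenvalue, 6, is at most the vertex count 8.

[0, 2, 2, 2, 4, 4, 4, 6]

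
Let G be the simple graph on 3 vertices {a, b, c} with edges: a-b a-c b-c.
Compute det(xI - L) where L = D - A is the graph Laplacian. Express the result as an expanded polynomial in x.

x^3 - 6x^2 + 9x

With the vertex order [a, b, c], the degrees are [2, 2, 2], giving D = diag(2, 2, 2) and L = D - A. Computing det(xI - L) by cofactor expansion (or equivalently via sum-over-permutations) gives x^3 - 6x^2 + 9x. The constant term is 0 because L is singular (the all-ones vector lies in its kernel). There is one zero in the spectrum, matching the 1 component. By the matrix-tree theorem the graph has (1/3) * product of the nonzero eigenvalues = 3 spanning trees.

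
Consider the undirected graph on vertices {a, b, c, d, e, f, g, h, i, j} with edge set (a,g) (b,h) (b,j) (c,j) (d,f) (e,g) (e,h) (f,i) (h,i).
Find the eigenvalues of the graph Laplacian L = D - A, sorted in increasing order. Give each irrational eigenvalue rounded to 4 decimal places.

[0, 0.1981, 0.1981, 0.8299, 1.5550, 1.5550, 2.6889, 3.2470, 3.2470, 4.4812]

Each diagonal entry of L is the vertex degree and each off-diagonal entry is -1 where an edge is present, 0 otherwise; in the order [a, b, c, d, e, f, g, h, i, j] the diagonal is [1, 2, 1, 1, 2, 2, 2, 3, 2, 2]. The multiplicity of 0 as a Laplacian eigenvalue equals the number of connected components. The single zero eigenvalue shows the graph is connected.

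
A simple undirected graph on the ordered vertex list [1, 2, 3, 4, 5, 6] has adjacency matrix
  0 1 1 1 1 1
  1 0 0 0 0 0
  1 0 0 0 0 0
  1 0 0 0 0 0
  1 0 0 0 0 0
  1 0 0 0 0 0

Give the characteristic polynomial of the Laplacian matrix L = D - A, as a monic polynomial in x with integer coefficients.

Reading degrees in the order [1, 2, 3, 4, 5, 6] gives [5, 1, 1, 1, 1, 1]; set D = diag(5, 1, 1, 1, 1, 1) and form L = D - A. The eigenvalues of L are [0, 1, 1, 1, 1, 6]; the characteristic polynomial is the product of (x - lambda_i), which multiplies out to x^6 - 10x^5 + 30x^4 - 40x^3 + 25x^2 - 6x. The coefficient of x^5 equals -trace(L) = -10, matching the sum of degrees. There is one zero in the spectrum, matching the 1 component. The largest eigenvalue, 6, is at most the vertex count 6.

x^6 - 10x^5 + 30x^4 - 40x^3 + 25x^2 - 6x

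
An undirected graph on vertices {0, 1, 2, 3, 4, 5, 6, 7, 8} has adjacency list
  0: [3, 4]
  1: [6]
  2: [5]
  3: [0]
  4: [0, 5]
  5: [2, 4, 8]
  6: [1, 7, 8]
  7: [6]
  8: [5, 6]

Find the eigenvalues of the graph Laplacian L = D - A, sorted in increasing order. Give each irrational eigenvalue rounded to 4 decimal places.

[0, 0.1658, 0.4679, 1, 1.3434, 1.6527, 3, 3.8794, 4.4909]

Reading degrees in the order [0, 1, 2, 3, 4, 5, 6, 7, 8] gives [2, 1, 1, 1, 2, 3, 3, 1, 2]; set D = diag(2, 1, 1, 1, 2, 3, 3, 1, 2) and form L = D - A. L is symmetric positive semidefinite, so every eigenvalue is real and nonnegative. The single zero eigenvalue shows the graph is connected. By the matrix-tree theorem the graph has (1/9) * product of the nonzero eigenvalues = 1 spanning tree. The eigenvalues sum to 16, which equals trace(L) = 2|E|.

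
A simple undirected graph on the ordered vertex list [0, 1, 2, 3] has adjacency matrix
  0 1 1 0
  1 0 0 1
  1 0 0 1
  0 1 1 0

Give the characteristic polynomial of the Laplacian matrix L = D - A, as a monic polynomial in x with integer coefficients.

x^4 - 8x^3 + 20x^2 - 16x

With the vertex order [0, 1, 2, 3], the degrees are [2, 2, 2, 2], giving D = diag(2, 2, 2, 2) and L = D - A. The eigenvalues of L are [0, 2, 2, 4]; the characteristic polynomial is the product of (x - lambda_i), which multiplies out to x^4 - 8x^3 + 20x^2 - 16x. The constant term is 0 because L is singular (the all-ones vector lies in its kernel). By the matrix-tree theorem the graph has (1/4) * product of the nonzero eigenvalues = 4 spanning trees.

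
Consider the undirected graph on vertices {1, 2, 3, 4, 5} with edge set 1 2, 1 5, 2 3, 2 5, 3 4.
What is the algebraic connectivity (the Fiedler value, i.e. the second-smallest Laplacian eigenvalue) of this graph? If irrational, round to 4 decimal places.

With the vertex order [1, 2, 3, 4, 5], the degrees are [2, 3, 2, 1, 2], giving D = diag(2, 3, 2, 1, 2) and L = D - A. The sorted Laplacian eigenvalues are [0, 0.5188, 2.3111, 3, 4.1701]; the algebraic connectivity is the second entry, 0.5188. There is one zero in the spectrum, matching the 1 component. The largest eigenvalue, 4.1701, is at most the vertex count 5.

0.5188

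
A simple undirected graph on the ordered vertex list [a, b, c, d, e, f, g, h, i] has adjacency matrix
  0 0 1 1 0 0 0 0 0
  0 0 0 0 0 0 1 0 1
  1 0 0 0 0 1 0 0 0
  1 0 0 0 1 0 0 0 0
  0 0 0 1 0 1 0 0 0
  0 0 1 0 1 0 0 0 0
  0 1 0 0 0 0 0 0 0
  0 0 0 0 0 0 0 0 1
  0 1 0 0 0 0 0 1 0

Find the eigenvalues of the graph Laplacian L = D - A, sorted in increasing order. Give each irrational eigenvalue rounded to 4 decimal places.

[0, 0, 0.5858, 1.3820, 1.3820, 2, 3.4142, 3.6180, 3.6180]

Each diagonal entry of L is the vertex degree and each off-diagonal entry is -1 where an edge is present, 0 otherwise; in the order [a, b, c, d, e, f, g, h, i] the diagonal is [2, 2, 2, 2, 2, 2, 1, 1, 2]. L is symmetric positive semidefinite, so every eigenvalue is real and nonnegative. The 2 zero eigenvalues correspond to the 2 connected components. The largest eigenvalue, 3.6180, is at most the vertex count 9.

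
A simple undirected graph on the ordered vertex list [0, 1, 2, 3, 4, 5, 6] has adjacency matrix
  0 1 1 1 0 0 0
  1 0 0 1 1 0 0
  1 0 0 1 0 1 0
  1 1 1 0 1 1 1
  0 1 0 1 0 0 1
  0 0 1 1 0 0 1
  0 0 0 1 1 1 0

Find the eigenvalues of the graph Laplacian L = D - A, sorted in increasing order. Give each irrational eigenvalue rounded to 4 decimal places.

[0, 2, 2, 4, 4, 5, 7]

Each diagonal entry of L is the vertex degree and each off-diagonal entry is -1 where an edge is present, 0 otherwise; in the order [0, 1, 2, 3, 4, 5, 6] the diagonal is [3, 3, 3, 6, 3, 3, 3]. L is symmetric positive semidefinite, so every eigenvalue is real and nonnegative. The largest eigenvalue, 7, is at most the vertex count 7. By the matrix-tree theorem the graph has (1/7) * product of the nonzero eigenvalues = 320 spanning trees.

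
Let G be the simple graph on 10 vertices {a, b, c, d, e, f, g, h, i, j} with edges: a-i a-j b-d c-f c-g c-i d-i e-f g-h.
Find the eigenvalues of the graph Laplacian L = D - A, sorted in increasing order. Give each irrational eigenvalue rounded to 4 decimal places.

[0, 0.2087, 0.3820, 0.3820, 1.3820, 2, 2.6180, 2.6180, 3.6180, 4.7913]

With the vertex order [a, b, c, d, e, f, g, h, i, j], the degrees are [2, 1, 3, 2, 1, 2, 2, 1, 3, 1], giving D = diag(2, 1, 3, 2, 1, 2, 2, 1, 3, 1) and L = D - A. The multiplicity of 0 as a Laplacian eigenvalue equals the number of connected components. The largest eigenvalue, 4.7913, is at most the vertex count 10. By the matrix-tree theorem the graph has (1/10) * product of the nonzero eigenvalues = 1 spanning tree.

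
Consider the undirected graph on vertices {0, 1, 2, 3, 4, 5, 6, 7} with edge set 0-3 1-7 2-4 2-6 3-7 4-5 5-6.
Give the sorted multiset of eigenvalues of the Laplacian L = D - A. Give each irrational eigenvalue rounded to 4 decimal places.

With the vertex order [0, 1, 2, 3, 4, 5, 6, 7], the degrees are [1, 1, 2, 2, 2, 2, 2, 2], giving D = diag(1, 1, 2, 2, 2, 2, 2, 2) and L = D - A. Since every row of L sums to 0, the all-ones vector is in the kernel and 0 is an eigenvalue. The 2 zero eigenvalues correspond to the 2 connected components. There are 2 zeros in the spectrum, matching the 2 components. The largest eigenvalue, 4, is at most the vertex count 8.

[0, 0, 0.5858, 2, 2, 2, 3.4142, 4]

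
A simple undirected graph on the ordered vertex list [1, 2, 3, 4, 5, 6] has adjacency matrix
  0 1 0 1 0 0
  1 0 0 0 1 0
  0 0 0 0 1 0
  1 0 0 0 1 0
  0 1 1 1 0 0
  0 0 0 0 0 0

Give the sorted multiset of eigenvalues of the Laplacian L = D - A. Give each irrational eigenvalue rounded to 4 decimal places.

[0, 0, 0.8299, 2, 2.6889, 4.4812]

With the vertex order [1, 2, 3, 4, 5, 6], the degrees are [2, 2, 1, 2, 3, 0], giving D = diag(2, 2, 1, 2, 3, 0) and L = D - A. Since every row of L sums to 0, the all-ones vector is in the kernel and 0 is an eigenvalue. The 2 zero eigenvalues correspond to the 2 connected components. There are 2 zeros in the spectrum, matching the 2 components. The largest eigenvalue, 4.4812, is at most the vertex count 6.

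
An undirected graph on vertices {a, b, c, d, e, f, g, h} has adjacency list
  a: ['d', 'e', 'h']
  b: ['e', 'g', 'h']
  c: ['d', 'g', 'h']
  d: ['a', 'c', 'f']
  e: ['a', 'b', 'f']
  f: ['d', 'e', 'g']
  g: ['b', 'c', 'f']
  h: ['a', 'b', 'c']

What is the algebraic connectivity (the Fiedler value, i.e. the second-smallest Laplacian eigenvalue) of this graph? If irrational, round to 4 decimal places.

With the vertex order [a, b, c, d, e, f, g, h], the degrees are [3, 3, 3, 3, 3, 3, 3, 3], giving D = diag(3, 3, 3, 3, 3, 3, 3, 3) and L = D - A. The smallest Laplacian eigenvalue is always 0. The next one, lambda_2 = 2, measures how hard the graph is to disconnect: larger values mean better connectivity.

2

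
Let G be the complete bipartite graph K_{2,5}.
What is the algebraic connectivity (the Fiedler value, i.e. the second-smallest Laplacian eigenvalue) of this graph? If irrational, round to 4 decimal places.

2

The graph has 7 vertices and degree multiset [5, 5, 2, 2, 2, 2, 2]; D is the diagonal matrix of degrees and L = D - A. The sorted Laplacian eigenvalues are [0, 2, 2, 2, 2, 5, 7]; the algebraic connectivity is the second entry, 2.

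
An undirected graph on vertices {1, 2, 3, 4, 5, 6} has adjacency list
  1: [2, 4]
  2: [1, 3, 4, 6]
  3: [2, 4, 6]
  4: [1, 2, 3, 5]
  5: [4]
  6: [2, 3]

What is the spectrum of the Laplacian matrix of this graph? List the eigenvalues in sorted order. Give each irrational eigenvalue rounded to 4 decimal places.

[0, 0.8851, 1.6972, 3.2541, 4.8608, 5.3028]

Each diagonal entry of L is the vertex degree and each off-diagonal entry is -1 where an edge is present, 0 otherwise; in the order [1, 2, 3, 4, 5, 6] the diagonal is [2, 4, 3, 4, 1, 2]. Since every row of L sums to 0, the all-ones vector is in the kernel and 0 is an eigenvalue. The single zero eigenvalue shows the graph is connected.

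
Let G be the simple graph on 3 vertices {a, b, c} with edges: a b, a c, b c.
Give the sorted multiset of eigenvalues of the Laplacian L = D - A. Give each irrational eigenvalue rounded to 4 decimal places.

Reading degrees in the order [a, b, c] gives [2, 2, 2]; set D = diag(2, 2, 2) and form L = D - A. The multiplicity of 0 as a Laplacian eigenvalue equals the number of connected components.

[0, 3, 3]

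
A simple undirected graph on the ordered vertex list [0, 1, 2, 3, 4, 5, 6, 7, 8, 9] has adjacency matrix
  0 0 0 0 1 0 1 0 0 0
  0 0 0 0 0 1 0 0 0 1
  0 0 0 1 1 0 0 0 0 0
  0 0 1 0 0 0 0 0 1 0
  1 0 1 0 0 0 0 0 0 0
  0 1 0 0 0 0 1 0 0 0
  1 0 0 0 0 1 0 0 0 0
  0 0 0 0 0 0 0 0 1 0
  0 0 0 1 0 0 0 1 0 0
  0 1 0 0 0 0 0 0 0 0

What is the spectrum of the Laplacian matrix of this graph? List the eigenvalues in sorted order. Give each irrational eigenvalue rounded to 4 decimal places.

[0, 0.0979, 0.3820, 0.8244, 1.3820, 2, 2.6180, 3.1756, 3.6180, 3.9021]

With the vertex order [0, 1, 2, 3, 4, 5, 6, 7, 8, 9], the degrees are [2, 2, 2, 2, 2, 2, 2, 1, 2, 1], giving D = diag(2, 2, 2, 2, 2, 2, 2, 1, 2, 1) and L = D - A. Diagonalising L (or applying a numerical eigensolver to the 10x10 matrix) gives the spectrum above. The eigenvalues sum to 18, which equals trace(L) = 2|E|.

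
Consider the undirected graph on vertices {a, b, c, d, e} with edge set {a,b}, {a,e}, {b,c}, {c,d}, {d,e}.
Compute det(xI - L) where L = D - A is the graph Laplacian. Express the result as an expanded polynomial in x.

x^5 - 10x^4 + 35x^3 - 50x^2 + 25x

With the vertex order [a, b, c, d, e], the degrees are [2, 2, 2, 2, 2], giving D = diag(2, 2, 2, 2, 2) and L = D - A. Computing det(xI - L) by cofactor expansion (or equivalently via sum-over-permutations) gives x^5 - 10x^4 + 35x^3 - 50x^2 + 25x. The constant term is 0 because L is singular (the all-ones vector lies in its kernel).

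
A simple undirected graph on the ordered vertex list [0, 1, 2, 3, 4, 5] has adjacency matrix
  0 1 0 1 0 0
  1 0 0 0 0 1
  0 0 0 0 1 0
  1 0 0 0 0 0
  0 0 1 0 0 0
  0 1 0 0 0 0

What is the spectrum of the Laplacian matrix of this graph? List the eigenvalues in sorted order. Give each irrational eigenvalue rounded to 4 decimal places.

[0, 0, 0.5858, 2, 2, 3.4142]

Each diagonal entry of L is the vertex degree and each off-diagonal entry is -1 where an edge is present, 0 otherwise; in the order [0, 1, 2, 3, 4, 5] the diagonal is [2, 2, 1, 1, 1, 1]. L is symmetric positive semidefinite, so every eigenvalue is real and nonnegative. The 2 zero eigenvalues correspond to the 2 connected components.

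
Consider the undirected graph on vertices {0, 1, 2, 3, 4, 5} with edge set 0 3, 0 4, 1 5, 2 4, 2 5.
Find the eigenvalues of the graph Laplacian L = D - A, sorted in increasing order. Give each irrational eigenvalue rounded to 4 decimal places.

[0, 0.2679, 1, 2, 3, 3.7321]

Reading degrees in the order [0, 1, 2, 3, 4, 5] gives [2, 1, 2, 1, 2, 2]; set D = diag(2, 1, 2, 1, 2, 2) and form L = D - A. Since every row of L sums to 0, the all-ones vector is in the kernel and 0 is an eigenvalue. The single zero eigenvalue shows the graph is connected. By the matrix-tree theorem the graph has (1/6) * product of the nonzero eigenvalues = 1 spanning tree. There is one zero in the spectrum, matching the 1 component.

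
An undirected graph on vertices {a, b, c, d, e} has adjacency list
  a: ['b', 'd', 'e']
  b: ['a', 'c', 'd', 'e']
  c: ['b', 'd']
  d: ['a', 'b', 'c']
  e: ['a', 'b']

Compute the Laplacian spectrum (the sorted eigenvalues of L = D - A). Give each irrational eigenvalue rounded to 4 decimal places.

[0, 1.5858, 3, 4.4142, 5]

With the vertex order [a, b, c, d, e], the degrees are [3, 4, 2, 3, 2], giving D = diag(3, 4, 2, 3, 2) and L = D - A. The multiplicity of 0 as a Laplacian eigenvalue equals the number of connected components. By the matrix-tree theorem the graph has (1/5) * product of the nonzero eigenvalues = 21 spanning trees.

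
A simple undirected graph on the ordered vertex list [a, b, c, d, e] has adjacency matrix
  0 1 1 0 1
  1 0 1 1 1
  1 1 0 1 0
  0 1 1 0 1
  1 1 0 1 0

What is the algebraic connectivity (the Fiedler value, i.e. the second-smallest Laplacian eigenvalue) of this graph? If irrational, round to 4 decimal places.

With the vertex order [a, b, c, d, e], the degrees are [3, 4, 3, 3, 3], giving D = diag(3, 4, 3, 3, 3) and L = D - A. The sorted Laplacian eigenvalues are [0, 3, 3, 5, 5]; the algebraic connectivity is the second entry, 3. The eigenvalues sum to 16, which equals trace(L) = 2|E|. There is one zero in the spectrum, matching the 1 component.

3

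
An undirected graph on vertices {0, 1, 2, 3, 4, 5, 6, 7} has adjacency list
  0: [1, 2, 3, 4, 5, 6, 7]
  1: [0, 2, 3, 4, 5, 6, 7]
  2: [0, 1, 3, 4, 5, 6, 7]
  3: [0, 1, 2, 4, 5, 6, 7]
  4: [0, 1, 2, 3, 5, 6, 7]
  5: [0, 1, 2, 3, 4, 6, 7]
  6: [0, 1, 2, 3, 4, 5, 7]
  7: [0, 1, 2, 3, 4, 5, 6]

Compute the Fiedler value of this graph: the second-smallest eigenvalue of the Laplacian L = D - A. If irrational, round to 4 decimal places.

8

With the vertex order [0, 1, 2, 3, 4, 5, 6, 7], the degrees are [7, 7, 7, 7, 7, 7, 7, 7], giving D = diag(7, 7, 7, 7, 7, 7, 7, 7) and L = D - A. The smallest Laplacian eigenvalue is always 0. The next one, lambda_2 = 8, measures how hard the graph is to disconnect: larger values mean better connectivity. The eigenvalues sum to 56, which equals trace(L) = 2|E|. The largest eigenvalue, 8, is at most the vertex count 8.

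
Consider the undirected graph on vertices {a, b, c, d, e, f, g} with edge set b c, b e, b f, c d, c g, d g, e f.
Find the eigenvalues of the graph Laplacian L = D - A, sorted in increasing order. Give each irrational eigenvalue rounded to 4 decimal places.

[0, 0, 0.4384, 3, 3, 3, 4.5616]

Each diagonal entry of L is the vertex degree and each off-diagonal entry is -1 where an edge is present, 0 otherwise; in the order [a, b, c, d, e, f, g] the diagonal is [0, 3, 3, 2, 2, 2, 2]. L is symmetric positive semidefinite, so every eigenvalue is real and nonnegative. The 2 zero eigenvalues correspond to the 2 connected components. The largest eigenvalue, 4.5616, is at most the vertex count 7.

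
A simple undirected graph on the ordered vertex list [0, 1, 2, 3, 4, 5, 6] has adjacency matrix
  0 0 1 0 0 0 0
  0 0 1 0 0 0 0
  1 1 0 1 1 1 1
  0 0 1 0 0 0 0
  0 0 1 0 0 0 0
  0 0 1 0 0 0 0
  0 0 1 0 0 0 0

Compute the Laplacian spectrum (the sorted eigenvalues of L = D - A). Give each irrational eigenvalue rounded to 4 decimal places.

Each diagonal entry of L is the vertex degree and each off-diagonal entry is -1 where an edge is present, 0 otherwise; in the order [0, 1, 2, 3, 4, 5, 6] the diagonal is [1, 1, 6, 1, 1, 1, 1]. Since every row of L sums to 0, the all-ones vector is in the kernel and 0 is an eigenvalue. The single zero eigenvalue shows the graph is connected. There is one zero in the spectrum, matching the 1 component. By the matrix-tree theorem the graph has (1/7) * product of the nonzero eigenvalues = 1 spanning tree.

[0, 1, 1, 1, 1, 1, 7]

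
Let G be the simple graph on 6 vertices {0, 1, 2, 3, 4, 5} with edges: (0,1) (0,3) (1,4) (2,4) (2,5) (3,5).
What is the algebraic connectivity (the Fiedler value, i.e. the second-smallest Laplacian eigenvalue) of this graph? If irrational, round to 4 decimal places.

Each diagonal entry of L is the vertex degree and each off-diagonal entry is -1 where an edge is present, 0 otherwise; in the order [0, 1, 2, 3, 4, 5] the diagonal is [2, 2, 2, 2, 2, 2]. Computing the eigenvalues of L and sorting gives [0, 1, 1, 3, 3, 4]. The Fiedler value lambda_2 = 1 is strictly positive, so the graph is connected. There is one zero in the spectrum, matching the 1 component. The largest eigenvalue, 4, is at most the vertex count 6.

1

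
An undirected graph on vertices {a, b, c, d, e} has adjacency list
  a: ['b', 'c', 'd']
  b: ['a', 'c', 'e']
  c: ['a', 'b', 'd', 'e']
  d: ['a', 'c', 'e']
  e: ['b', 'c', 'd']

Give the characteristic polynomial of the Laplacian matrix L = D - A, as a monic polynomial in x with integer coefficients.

x^5 - 16x^4 + 94x^3 - 240x^2 + 225x

Reading degrees in the order [a, b, c, d, e] gives [3, 3, 4, 3, 3]; set D = diag(3, 3, 4, 3, 3) and form L = D - A. The eigenvalues of L are [0, 3, 3, 5, 5]; the characteristic polynomial is the product of (x - lambda_i), which multiplies out to x^5 - 16x^4 + 94x^3 - 240x^2 + 225x. Since p(0) = det(-L) = 0, x divides p(x).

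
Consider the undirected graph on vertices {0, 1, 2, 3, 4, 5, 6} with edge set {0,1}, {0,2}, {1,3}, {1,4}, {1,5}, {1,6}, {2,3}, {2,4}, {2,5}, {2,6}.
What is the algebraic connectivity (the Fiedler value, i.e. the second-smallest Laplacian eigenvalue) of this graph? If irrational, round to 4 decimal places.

Each diagonal entry of L is the vertex degree and each off-diagonal entry is -1 where an edge is present, 0 otherwise; in the order [0, 1, 2, 3, 4, 5, 6] the diagonal is [2, 5, 5, 2, 2, 2, 2]. Computing the eigenvalues of L and sorting gives [0, 2, 2, 2, 2, 5, 7]. The Fiedler value lambda_2 = 2 is strictly positive, so the graph is connected. By the matrix-tree theorem the graph has (1/7) * product of the nonzero eigenvalues = 80 spanning trees.

2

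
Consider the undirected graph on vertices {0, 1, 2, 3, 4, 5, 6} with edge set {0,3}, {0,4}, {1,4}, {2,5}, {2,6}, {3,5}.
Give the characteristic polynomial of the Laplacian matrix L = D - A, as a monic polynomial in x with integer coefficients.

With the vertex order [0, 1, 2, 3, 4, 5, 6], the degrees are [2, 1, 2, 2, 2, 2, 1], giving D = diag(2, 1, 2, 2, 2, 2, 1) and L = D - A. L has integer entries, so p(x) = det(xI - L) has integer coefficients. Expanding the determinant yields x^7 - 12x^6 + 55x^5 - 120x^4 + 126x^3 - 56x^2 + 7x. The coefficient of x^6 equals -trace(L) = -12, matching the sum of degrees.

x^7 - 12x^6 + 55x^5 - 120x^4 + 126x^3 - 56x^2 + 7x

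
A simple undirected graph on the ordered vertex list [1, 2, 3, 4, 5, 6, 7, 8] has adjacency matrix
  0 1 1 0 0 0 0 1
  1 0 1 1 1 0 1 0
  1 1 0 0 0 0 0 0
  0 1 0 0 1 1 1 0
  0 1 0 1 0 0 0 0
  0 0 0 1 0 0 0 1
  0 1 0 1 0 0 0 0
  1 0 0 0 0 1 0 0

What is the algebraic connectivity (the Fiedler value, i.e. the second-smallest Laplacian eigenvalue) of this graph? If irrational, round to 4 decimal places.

1

With the vertex order [1, 2, 3, 4, 5, 6, 7, 8], the degrees are [3, 5, 2, 4, 2, 2, 2, 2], giving D = diag(3, 5, 2, 4, 2, 2, 2, 2) and L = D - A. The sorted Laplacian eigenvalues are [0, 1, 1.2384, 2, 2.6367, 4, 5, 6.1249]; the algebraic connectivity is the second entry, 1. By the matrix-tree theorem the graph has (1/8) * product of the nonzero eigenvalues = 100 spanning trees.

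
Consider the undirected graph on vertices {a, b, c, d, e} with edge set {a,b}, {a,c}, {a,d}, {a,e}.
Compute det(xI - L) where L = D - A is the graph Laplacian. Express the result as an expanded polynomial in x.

With the vertex order [a, b, c, d, e], the degrees are [4, 1, 1, 1, 1], giving D = diag(4, 1, 1, 1, 1) and L = D - A. L has integer entries, so p(x) = det(xI - L) has integer coefficients. Expanding the determinant yields x^5 - 8x^4 + 18x^3 - 16x^2 + 5x. The coefficient of x^4 equals -trace(L) = -8, matching the sum of degrees. The largest eigenvalue, 5, is at most the vertex count 5.

x^5 - 8x^4 + 18x^3 - 16x^2 + 5x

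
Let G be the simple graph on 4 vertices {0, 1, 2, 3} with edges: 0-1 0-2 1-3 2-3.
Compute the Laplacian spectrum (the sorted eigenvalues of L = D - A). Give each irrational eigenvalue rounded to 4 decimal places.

[0, 2, 2, 4]

Reading degrees in the order [0, 1, 2, 3] gives [2, 2, 2, 2]; set D = diag(2, 2, 2, 2) and form L = D - A. L is symmetric positive semidefinite, so every eigenvalue is real and nonnegative. The single zero eigenvalue shows the graph is connected. The largest eigenvalue, 4, is at most the vertex count 4.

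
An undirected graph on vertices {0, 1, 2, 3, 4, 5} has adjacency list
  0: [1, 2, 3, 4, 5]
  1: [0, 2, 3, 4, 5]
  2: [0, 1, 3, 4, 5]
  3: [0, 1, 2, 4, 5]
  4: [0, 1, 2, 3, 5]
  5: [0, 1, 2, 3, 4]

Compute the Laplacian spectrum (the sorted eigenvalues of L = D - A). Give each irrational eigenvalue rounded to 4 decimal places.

Reading degrees in the order [0, 1, 2, 3, 4, 5] gives [5, 5, 5, 5, 5, 5]; set D = diag(5, 5, 5, 5, 5, 5) and form L = D - A. L is symmetric positive semidefinite, so every eigenvalue is real and nonnegative. The single zero eigenvalue shows the graph is connected. There is one zero in the spectrum, matching the 1 component. By the matrix-tree theorem the graph has (1/6) * product of the nonzero eigenvalues = 1296 spanning trees.

[0, 6, 6, 6, 6, 6]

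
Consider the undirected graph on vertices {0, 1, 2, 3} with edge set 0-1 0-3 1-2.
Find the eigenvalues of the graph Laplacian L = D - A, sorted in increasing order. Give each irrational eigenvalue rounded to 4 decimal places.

[0, 0.5858, 2, 3.4142]

Reading degrees in the order [0, 1, 2, 3] gives [2, 2, 1, 1]; set D = diag(2, 2, 1, 1) and form L = D - A. Since every row of L sums to 0, the all-ones vector is in the kernel and 0 is an eigenvalue. The single zero eigenvalue shows the graph is connected. There is one zero in the spectrum, matching the 1 component. By the matrix-tree theorem the graph has (1/4) * product of the nonzero eigenvalues = 1 spanning tree.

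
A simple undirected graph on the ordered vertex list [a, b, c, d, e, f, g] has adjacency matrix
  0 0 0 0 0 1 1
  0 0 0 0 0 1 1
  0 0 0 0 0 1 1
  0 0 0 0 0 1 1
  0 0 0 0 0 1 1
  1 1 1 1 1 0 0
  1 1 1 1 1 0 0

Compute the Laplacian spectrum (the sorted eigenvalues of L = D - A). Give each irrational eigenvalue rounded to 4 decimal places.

[0, 2, 2, 2, 2, 5, 7]

With the vertex order [a, b, c, d, e, f, g], the degrees are [2, 2, 2, 2, 2, 5, 5], giving D = diag(2, 2, 2, 2, 2, 5, 5) and L = D - A. Since every row of L sums to 0, the all-ones vector is in the kernel and 0 is an eigenvalue. The single zero eigenvalue shows the graph is connected.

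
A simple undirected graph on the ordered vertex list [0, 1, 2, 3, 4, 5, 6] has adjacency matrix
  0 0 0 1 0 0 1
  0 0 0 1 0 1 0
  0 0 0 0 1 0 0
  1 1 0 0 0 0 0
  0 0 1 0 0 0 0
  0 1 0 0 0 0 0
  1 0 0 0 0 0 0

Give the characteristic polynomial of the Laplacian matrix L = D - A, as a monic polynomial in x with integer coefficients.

With the vertex order [0, 1, 2, 3, 4, 5, 6], the degrees are [2, 2, 1, 2, 1, 1, 1], giving D = diag(2, 2, 1, 2, 1, 1, 1) and L = D - A. Computing det(xI - L) by cofactor expansion (or equivalently via sum-over-permutations) gives x^7 - 10x^6 + 37x^5 - 62x^4 + 45x^3 - 10x^2. The constant term is 0 because L is singular (the all-ones vector lies in its kernel). The eigenvalues sum to 10, which equals trace(L) = 2|E|.

x^7 - 10x^6 + 37x^5 - 62x^4 + 45x^3 - 10x^2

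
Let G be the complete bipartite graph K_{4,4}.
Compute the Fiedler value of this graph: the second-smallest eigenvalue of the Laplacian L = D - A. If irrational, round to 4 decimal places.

4

The graph has 8 vertices and degree multiset [4, 4, 4, 4, 4, 4, 4, 4]; D is the diagonal matrix of degrees and L = D - A. The smallest Laplacian eigenvalue is always 0. The next one, lambda_2 = 4, measures how hard the graph is to disconnect: larger values mean better connectivity. The largest eigenvalue, 8, is at most the vertex count 8.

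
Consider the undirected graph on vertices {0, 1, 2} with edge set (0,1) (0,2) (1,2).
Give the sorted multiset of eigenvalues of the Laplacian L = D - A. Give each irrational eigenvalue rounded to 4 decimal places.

Reading degrees in the order [0, 1, 2] gives [2, 2, 2]; set D = diag(2, 2, 2) and form L = D - A. Diagonalising L (or applying a numerical eigensolver to the 3x3 matrix) gives the spectrum above. The single zero eigenvalue shows the graph is connected.

[0, 3, 3]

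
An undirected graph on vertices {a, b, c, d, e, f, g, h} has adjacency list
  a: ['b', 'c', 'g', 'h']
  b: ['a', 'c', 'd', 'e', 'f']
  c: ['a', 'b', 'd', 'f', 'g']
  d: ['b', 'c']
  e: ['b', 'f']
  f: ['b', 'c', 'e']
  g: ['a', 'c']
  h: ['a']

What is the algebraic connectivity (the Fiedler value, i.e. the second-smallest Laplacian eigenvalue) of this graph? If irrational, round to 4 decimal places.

Reading degrees in the order [a, b, c, d, e, f, g, h] gives [4, 5, 5, 2, 2, 3, 2, 1]; set D = diag(4, 5, 5, 2, 2, 3, 2, 1) and form L = D - A. The smallest Laplacian eigenvalue is always 0. The next one, lambda_2 = 0.7556, measures how hard the graph is to disconnect: larger values mean better connectivity. The eigenvalues sum to 24, which equals trace(L) = 2|E|. By the matrix-tree theorem the graph has (1/8) * product of the nonzero eigenvalues = 135 spanning trees.

0.7556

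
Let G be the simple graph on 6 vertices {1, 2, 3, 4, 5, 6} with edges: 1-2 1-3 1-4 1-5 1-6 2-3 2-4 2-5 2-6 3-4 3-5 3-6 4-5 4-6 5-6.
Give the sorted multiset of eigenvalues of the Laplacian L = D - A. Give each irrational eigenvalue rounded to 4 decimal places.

Each diagonal entry of L is the vertex degree and each off-diagonal entry is -1 where an edge is present, 0 otherwise; in the order [1, 2, 3, 4, 5, 6] the diagonal is [5, 5, 5, 5, 5, 5]. Since every row of L sums to 0, the all-ones vector is in the kernel and 0 is an eigenvalue. The single zero eigenvalue shows the graph is connected. The largest eigenvalue, 6, is at most the vertex count 6.

[0, 6, 6, 6, 6, 6]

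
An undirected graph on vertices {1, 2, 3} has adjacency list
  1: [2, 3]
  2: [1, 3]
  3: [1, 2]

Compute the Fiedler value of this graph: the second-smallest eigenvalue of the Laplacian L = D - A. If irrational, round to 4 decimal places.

With the vertex order [1, 2, 3], the degrees are [2, 2, 2], giving D = diag(2, 2, 2) and L = D - A. The smallest Laplacian eigenvalue is always 0. The next one, lambda_2 = 3, measures how hard the graph is to disconnect: larger values mean better connectivity.

3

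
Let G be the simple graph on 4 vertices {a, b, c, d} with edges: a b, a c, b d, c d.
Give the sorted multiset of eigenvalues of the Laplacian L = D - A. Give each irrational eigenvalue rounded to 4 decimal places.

[0, 2, 2, 4]

With the vertex order [a, b, c, d], the degrees are [2, 2, 2, 2], giving D = diag(2, 2, 2, 2) and L = D - A. Since every row of L sums to 0, the all-ones vector is in the kernel and 0 is an eigenvalue. The single zero eigenvalue shows the graph is connected.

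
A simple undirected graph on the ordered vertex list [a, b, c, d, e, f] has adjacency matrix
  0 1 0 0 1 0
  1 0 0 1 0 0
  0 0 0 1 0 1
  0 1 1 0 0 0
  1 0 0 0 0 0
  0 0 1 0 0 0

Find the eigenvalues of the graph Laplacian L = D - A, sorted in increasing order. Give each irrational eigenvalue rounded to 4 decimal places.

[0, 0.2679, 1, 2, 3, 3.7321]

Each diagonal entry of L is the vertex degree and each off-diagonal entry is -1 where an edge is present, 0 otherwise; in the order [a, b, c, d, e, f] the diagonal is [2, 2, 2, 2, 1, 1]. L is symmetric positive semidefinite, so every eigenvalue is real and nonnegative. The single zero eigenvalue shows the graph is connected.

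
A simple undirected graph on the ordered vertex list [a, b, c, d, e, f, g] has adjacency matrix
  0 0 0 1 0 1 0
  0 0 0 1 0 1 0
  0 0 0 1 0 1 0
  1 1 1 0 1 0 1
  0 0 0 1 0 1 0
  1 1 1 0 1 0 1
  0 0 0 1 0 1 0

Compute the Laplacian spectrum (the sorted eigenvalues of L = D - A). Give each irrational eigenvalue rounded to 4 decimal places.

With the vertex order [a, b, c, d, e, f, g], the degrees are [2, 2, 2, 5, 2, 5, 2], giving D = diag(2, 2, 2, 5, 2, 5, 2) and L = D - A. L is symmetric positive semidefinite, so every eigenvalue is real and nonnegative. The single zero eigenvalue shows the graph is connected. By the matrix-tree theorem the graph has (1/7) * product of the nonzero eigenvalues = 80 spanning trees.

[0, 2, 2, 2, 2, 5, 7]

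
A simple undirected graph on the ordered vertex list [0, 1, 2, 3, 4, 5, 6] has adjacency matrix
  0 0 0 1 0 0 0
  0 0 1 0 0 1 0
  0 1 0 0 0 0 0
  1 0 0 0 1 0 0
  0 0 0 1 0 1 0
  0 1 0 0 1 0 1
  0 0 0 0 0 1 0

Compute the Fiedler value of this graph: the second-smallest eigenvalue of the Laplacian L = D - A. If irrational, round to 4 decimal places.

0.2603

Each diagonal entry of L is the vertex degree and each off-diagonal entry is -1 where an edge is present, 0 otherwise; in the order [0, 1, 2, 3, 4, 5, 6] the diagonal is [1, 2, 1, 2, 2, 3, 1]. The sorted Laplacian eigenvalues are [0, 0.2603, 0.6262, 1.4055, 2.2742, 3.0996, 4.3342]; the algebraic connectivity is the second entry, 0.2603. The largest eigenvalue, 4.3342, is at most the vertex count 7.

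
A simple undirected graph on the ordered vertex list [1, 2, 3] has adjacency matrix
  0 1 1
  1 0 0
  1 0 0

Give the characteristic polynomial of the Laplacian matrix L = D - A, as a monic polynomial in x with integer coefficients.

x^3 - 4x^2 + 3x

Each diagonal entry of L is the vertex degree and each off-diagonal entry is -1 where an edge is present, 0 otherwise; in the order [1, 2, 3] the diagonal is [2, 1, 1]. The eigenvalues of L are [0, 1, 3]; the characteristic polynomial is the product of (x - lambda_i), which multiplies out to x^3 - 4x^2 + 3x. The constant term is 0 because L is singular (the all-ones vector lies in its kernel).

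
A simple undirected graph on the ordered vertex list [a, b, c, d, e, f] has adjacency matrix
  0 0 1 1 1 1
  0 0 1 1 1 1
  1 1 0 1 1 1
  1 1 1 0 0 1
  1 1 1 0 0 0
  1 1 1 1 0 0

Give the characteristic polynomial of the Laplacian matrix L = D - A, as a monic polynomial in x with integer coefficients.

x^6 - 24x^5 + 227x^4 - 1056x^3 + 2412x^2 - 2160x

Reading degrees in the order [a, b, c, d, e, f] gives [4, 4, 5, 4, 3, 4]; set D = diag(4, 4, 5, 4, 3, 4) and form L = D - A. The eigenvalues of L are [0, 3, 4, 5, 6, 6]; the characteristic polynomial is the product of (x - lambda_i), which multiplies out to x^6 - 24x^5 + 227x^4 - 1056x^3 + 2412x^2 - 2160x. Since p(0) = det(-L) = 0, x divides p(x). The largest eigenvalue, 6, is at most the vertex count 6.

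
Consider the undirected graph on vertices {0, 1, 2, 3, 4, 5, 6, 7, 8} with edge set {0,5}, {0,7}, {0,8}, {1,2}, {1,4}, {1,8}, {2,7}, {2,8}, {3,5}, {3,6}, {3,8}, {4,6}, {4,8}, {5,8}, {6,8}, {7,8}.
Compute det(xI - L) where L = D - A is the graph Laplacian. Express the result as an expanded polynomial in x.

x^9 - 32x^8 + 428x^7 - 3136x^6 + 13786x^5 - 37232x^4 + 60276x^3 - 53424x^2 + 19845x

Reading degrees in the order [0, 1, 2, 3, 4, 5, 6, 7, 8] gives [3, 3, 3, 3, 3, 3, 3, 3, 8]; set D = diag(3, 3, 3, 3, 3, 3, 3, 3, 8) and form L = D - A. Computing det(xI - L) by cofactor expansion (or equivalently via sum-over-permutations) gives x^9 - 32x^8 + 428x^7 - 3136x^6 + 13786x^5 - 37232x^4 + 60276x^3 - 53424x^2 + 19845x. The constant term is 0 because L is singular (the all-ones vector lies in its kernel). The largest eigenvalue, 9, is at most the vertex count 9. There is one zero in the spectrum, matching the 1 component.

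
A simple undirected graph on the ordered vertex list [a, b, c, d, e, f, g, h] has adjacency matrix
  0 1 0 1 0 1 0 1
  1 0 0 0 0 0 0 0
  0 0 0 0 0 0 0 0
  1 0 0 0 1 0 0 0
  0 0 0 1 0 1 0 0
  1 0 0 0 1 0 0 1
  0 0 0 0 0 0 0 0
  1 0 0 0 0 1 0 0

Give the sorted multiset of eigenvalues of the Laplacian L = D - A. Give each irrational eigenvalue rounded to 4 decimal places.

[0, 0, 0, 0.8817, 1.4506, 2.5341, 3.8647, 5.2688]

Reading degrees in the order [a, b, c, d, e, f, g, h] gives [4, 1, 0, 2, 2, 3, 0, 2]; set D = diag(4, 1, 0, 2, 2, 3, 0, 2) and form L = D - A. Since every row of L sums to 0, the all-ones vector is in the kernel and 0 is an eigenvalue. The 3 zero eigenvalues correspond to the 3 connected components. The largest eigenvalue, 5.2688, is at most the vertex count 8. The eigenvalues sum to 14, which equals trace(L) = 2|E|.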